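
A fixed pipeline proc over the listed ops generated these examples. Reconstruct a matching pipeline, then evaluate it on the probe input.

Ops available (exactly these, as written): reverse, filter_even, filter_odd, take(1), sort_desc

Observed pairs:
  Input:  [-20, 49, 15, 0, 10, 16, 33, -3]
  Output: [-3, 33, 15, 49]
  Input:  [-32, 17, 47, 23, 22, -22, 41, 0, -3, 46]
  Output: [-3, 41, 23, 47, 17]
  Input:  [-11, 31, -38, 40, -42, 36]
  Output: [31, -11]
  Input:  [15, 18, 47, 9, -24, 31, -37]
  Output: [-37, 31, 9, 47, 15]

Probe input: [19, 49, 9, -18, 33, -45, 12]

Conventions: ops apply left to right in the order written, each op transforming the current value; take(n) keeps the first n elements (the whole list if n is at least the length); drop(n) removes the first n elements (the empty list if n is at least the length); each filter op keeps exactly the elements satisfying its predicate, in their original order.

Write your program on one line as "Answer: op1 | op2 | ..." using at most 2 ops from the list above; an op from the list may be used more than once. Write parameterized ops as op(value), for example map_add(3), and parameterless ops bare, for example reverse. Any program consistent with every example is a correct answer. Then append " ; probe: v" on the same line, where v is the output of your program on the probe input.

filter_odd | reverse ; probe: [-45, 33, 9, 49, 19]

Check, running the answer program on each example:
  [-20, 49, 15, 0, 10, 16, 33, -3] -> [49, 15, 33, -3] -> [-3, 33, 15, 49]
  [-32, 17, 47, 23, 22, -22, 41, 0, -3, 46] -> [17, 47, 23, 41, -3] -> [-3, 41, 23, 47, 17]
  [-11, 31, -38, 40, -42, 36] -> [-11, 31] -> [31, -11]
  [15, 18, 47, 9, -24, 31, -37] -> [15, 47, 9, 31, -37] -> [-37, 31, 9, 47, 15]
  probe: [19, 49, 9, -18, 33, -45, 12] -> [19, 49, 9, 33, -45] -> [-45, 33, 9, 49, 19]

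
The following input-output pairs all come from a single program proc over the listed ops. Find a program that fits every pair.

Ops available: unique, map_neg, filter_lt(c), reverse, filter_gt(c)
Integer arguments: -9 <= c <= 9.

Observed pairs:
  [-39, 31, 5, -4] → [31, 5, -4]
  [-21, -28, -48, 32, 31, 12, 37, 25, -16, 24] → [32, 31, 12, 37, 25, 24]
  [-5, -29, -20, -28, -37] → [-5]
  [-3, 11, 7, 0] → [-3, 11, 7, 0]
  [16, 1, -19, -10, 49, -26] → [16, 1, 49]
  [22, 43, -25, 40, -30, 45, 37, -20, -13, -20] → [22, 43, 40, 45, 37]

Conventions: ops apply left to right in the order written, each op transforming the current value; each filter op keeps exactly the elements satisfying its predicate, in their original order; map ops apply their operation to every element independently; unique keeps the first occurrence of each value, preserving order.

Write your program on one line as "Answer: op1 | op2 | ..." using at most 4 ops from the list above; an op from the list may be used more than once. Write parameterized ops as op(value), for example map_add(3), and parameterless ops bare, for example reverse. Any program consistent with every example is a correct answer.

reverse | unique | filter_gt(-7) | reverse

Check, running the answer program on each example:
  [-39, 31, 5, -4] -> [-4, 5, 31, -39] -> [-4, 5, 31, -39] -> [-4, 5, 31] -> [31, 5, -4]
  [-21, -28, -48, 32, 31, 12, 37, 25, -16, 24] -> [24, -16, 25, 37, 12, 31, 32, -48, -28, -21] -> [24, -16, 25, 37, 12, 31, 32, -48, -28, -21] -> [24, 25, 37, 12, 31, 32] -> [32, 31, 12, 37, 25, 24]
  [-5, -29, -20, -28, -37] -> [-37, -28, -20, -29, -5] -> [-37, -28, -20, -29, -5] -> [-5] -> [-5]
  [-3, 11, 7, 0] -> [0, 7, 11, -3] -> [0, 7, 11, -3] -> [0, 7, 11, -3] -> [-3, 11, 7, 0]
  [16, 1, -19, -10, 49, -26] -> [-26, 49, -10, -19, 1, 16] -> [-26, 49, -10, -19, 1, 16] -> [49, 1, 16] -> [16, 1, 49]
  [22, 43, -25, 40, -30, 45, 37, -20, -13, -20] -> [-20, -13, -20, 37, 45, -30, 40, -25, 43, 22] -> [-20, -13, 37, 45, -30, 40, -25, 43, 22] -> [37, 45, 40, 43, 22] -> [22, 43, 40, 45, 37]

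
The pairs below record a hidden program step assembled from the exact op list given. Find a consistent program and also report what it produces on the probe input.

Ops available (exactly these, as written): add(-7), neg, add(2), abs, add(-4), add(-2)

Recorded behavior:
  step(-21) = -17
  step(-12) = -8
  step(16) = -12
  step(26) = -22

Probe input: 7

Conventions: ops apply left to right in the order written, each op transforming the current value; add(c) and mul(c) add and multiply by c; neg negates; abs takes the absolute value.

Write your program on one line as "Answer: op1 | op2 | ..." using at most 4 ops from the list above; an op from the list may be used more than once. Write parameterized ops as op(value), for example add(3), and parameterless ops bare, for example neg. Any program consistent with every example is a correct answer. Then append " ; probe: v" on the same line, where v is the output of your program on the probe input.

abs | add(-4) | neg ; probe: -3

Check, running the answer program on each example:
  -21 -> 21 -> 17 -> -17
  -12 -> 12 -> 8 -> -8
  16 -> 16 -> 12 -> -12
  26 -> 26 -> 22 -> -22
  probe: 7 -> 7 -> 3 -> -3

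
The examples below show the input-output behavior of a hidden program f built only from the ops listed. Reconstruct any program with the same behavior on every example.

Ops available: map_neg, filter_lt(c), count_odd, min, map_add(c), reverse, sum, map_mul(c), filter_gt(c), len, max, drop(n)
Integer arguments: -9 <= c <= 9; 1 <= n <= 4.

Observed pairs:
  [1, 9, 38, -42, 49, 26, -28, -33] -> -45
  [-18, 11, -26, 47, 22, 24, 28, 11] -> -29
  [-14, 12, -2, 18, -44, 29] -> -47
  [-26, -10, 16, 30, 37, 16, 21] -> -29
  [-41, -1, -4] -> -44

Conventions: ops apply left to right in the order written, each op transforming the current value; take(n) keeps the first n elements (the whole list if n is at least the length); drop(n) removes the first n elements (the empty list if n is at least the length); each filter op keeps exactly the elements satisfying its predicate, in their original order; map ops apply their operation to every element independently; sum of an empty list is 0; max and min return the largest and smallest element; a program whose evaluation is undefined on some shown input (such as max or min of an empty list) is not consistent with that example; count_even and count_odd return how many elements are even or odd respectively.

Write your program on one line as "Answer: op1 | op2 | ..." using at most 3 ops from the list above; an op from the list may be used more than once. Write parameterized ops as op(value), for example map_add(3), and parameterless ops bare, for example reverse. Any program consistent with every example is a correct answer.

reverse | map_add(-3) | min

Check, running the answer program on each example:
  [1, 9, 38, -42, 49, 26, -28, -33] -> [-33, -28, 26, 49, -42, 38, 9, 1] -> [-36, -31, 23, 46, -45, 35, 6, -2] -> -45
  [-18, 11, -26, 47, 22, 24, 28, 11] -> [11, 28, 24, 22, 47, -26, 11, -18] -> [8, 25, 21, 19, 44, -29, 8, -21] -> -29
  [-14, 12, -2, 18, -44, 29] -> [29, -44, 18, -2, 12, -14] -> [26, -47, 15, -5, 9, -17] -> -47
  [-26, -10, 16, 30, 37, 16, 21] -> [21, 16, 37, 30, 16, -10, -26] -> [18, 13, 34, 27, 13, -13, -29] -> -29
  [-41, -1, -4] -> [-4, -1, -41] -> [-7, -4, -44] -> -44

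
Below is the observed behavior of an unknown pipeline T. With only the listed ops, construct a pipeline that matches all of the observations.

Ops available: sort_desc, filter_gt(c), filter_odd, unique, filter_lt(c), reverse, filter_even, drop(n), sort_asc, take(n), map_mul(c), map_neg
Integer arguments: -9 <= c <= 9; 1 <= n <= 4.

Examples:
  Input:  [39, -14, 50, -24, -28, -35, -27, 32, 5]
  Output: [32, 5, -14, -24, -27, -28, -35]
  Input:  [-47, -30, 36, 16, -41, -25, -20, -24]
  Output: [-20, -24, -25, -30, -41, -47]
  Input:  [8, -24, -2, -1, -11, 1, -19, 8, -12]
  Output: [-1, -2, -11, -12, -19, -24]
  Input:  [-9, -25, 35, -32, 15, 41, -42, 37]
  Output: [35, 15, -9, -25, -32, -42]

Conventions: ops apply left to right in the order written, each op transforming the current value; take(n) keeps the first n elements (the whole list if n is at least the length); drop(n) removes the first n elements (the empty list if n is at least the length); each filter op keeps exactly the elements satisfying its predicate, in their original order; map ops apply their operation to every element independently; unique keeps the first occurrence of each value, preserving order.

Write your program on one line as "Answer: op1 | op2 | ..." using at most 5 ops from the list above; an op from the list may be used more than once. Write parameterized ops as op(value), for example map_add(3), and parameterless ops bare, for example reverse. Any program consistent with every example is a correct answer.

sort_asc | reverse | unique | drop(1) | drop(1)

Check, running the answer program on each example:
  [39, -14, 50, -24, -28, -35, -27, 32, 5] -> [-35, -28, -27, -24, -14, 5, 32, 39, 50] -> [50, 39, 32, 5, -14, -24, -27, -28, -35] -> [50, 39, 32, 5, -14, -24, -27, -28, -35] -> [39, 32, 5, -14, -24, -27, -28, -35] -> [32, 5, -14, -24, -27, -28, -35]
  [-47, -30, 36, 16, -41, -25, -20, -24] -> [-47, -41, -30, -25, -24, -20, 16, 36] -> [36, 16, -20, -24, -25, -30, -41, -47] -> [36, 16, -20, -24, -25, -30, -41, -47] -> [16, -20, -24, -25, -30, -41, -47] -> [-20, -24, -25, -30, -41, -47]
  [8, -24, -2, -1, -11, 1, -19, 8, -12] -> [-24, -19, -12, -11, -2, -1, 1, 8, 8] -> [8, 8, 1, -1, -2, -11, -12, -19, -24] -> [8, 1, -1, -2, -11, -12, -19, -24] -> [1, -1, -2, -11, -12, -19, -24] -> [-1, -2, -11, -12, -19, -24]
  [-9, -25, 35, -32, 15, 41, -42, 37] -> [-42, -32, -25, -9, 15, 35, 37, 41] -> [41, 37, 35, 15, -9, -25, -32, -42] -> [41, 37, 35, 15, -9, -25, -32, -42] -> [37, 35, 15, -9, -25, -32, -42] -> [35, 15, -9, -25, -32, -42]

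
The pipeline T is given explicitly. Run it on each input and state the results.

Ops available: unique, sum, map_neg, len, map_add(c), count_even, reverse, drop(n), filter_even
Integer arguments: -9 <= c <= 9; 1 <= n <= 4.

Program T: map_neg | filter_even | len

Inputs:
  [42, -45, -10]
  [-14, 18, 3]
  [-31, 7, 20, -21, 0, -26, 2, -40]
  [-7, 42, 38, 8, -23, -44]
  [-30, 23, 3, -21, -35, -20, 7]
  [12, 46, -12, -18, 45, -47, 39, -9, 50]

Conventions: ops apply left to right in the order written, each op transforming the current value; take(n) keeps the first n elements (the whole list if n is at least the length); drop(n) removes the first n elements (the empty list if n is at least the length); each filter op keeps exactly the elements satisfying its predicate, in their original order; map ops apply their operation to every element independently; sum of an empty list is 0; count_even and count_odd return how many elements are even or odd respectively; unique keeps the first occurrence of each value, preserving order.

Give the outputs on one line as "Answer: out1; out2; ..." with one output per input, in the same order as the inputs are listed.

Execution, op by op:
  [42, -45, -10] -> [-42, 45, 10] -> [-42, 10] -> 2
  [-14, 18, 3] -> [14, -18, -3] -> [14, -18] -> 2
  [-31, 7, 20, -21, 0, -26, 2, -40] -> [31, -7, -20, 21, 0, 26, -2, 40] -> [-20, 0, 26, -2, 40] -> 5
  [-7, 42, 38, 8, -23, -44] -> [7, -42, -38, -8, 23, 44] -> [-42, -38, -8, 44] -> 4
  [-30, 23, 3, -21, -35, -20, 7] -> [30, -23, -3, 21, 35, 20, -7] -> [30, 20] -> 2
  [12, 46, -12, -18, 45, -47, 39, -9, 50] -> [-12, -46, 12, 18, -45, 47, -39, 9, -50] -> [-12, -46, 12, 18, -50] -> 5

2; 2; 5; 4; 2; 5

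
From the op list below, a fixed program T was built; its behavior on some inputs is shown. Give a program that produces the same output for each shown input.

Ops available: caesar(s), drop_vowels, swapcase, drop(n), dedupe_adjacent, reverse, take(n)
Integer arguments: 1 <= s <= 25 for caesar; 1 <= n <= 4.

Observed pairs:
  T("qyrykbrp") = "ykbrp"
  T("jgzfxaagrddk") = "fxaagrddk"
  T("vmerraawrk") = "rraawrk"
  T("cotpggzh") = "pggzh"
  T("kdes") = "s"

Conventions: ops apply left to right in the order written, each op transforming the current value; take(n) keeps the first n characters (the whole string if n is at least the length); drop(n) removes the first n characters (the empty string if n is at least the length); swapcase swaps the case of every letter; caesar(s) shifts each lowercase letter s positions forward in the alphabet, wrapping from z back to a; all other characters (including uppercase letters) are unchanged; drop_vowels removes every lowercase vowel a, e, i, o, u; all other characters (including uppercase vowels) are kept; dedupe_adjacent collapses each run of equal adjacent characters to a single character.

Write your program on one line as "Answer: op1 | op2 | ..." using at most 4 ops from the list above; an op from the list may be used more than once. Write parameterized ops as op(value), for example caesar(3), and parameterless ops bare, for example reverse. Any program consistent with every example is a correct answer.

swapcase | drop(3) | swapcase

Check, running the answer program on each example:
  "qyrykbrp" -> "QYRYKBRP" -> "YKBRP" -> "ykbrp"
  "jgzfxaagrddk" -> "JGZFXAAGRDDK" -> "FXAAGRDDK" -> "fxaagrddk"
  "vmerraawrk" -> "VMERRAAWRK" -> "RRAAWRK" -> "rraawrk"
  "cotpggzh" -> "COTPGGZH" -> "PGGZH" -> "pggzh"
  "kdes" -> "KDES" -> "S" -> "s"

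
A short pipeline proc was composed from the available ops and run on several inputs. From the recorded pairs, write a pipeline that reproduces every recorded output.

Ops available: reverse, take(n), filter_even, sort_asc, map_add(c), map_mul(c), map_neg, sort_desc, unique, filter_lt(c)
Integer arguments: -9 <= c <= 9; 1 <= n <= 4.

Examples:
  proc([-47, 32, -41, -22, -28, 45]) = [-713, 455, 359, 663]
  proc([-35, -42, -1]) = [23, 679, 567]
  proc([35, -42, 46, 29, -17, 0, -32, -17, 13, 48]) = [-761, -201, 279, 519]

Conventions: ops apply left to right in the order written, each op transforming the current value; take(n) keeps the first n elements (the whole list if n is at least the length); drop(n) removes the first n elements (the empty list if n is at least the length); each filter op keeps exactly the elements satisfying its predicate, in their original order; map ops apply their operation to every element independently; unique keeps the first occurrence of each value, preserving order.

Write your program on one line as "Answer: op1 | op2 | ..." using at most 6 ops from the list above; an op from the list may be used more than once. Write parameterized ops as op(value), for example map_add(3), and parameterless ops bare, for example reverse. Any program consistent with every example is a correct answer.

map_mul(4) | map_mul(-4) | reverse | map_add(7) | take(4)

Check, running the answer program on each example:
  [-47, 32, -41, -22, -28, 45] -> [-188, 128, -164, -88, -112, 180] -> [752, -512, 656, 352, 448, -720] -> [-720, 448, 352, 656, -512, 752] -> [-713, 455, 359, 663, -505, 759] -> [-713, 455, 359, 663]
  [-35, -42, -1] -> [-140, -168, -4] -> [560, 672, 16] -> [16, 672, 560] -> [23, 679, 567] -> [23, 679, 567]
  [35, -42, 46, 29, -17, 0, -32, -17, 13, 48] -> [140, -168, 184, 116, -68, 0, -128, -68, 52, 192] -> [-560, 672, -736, -464, 272, 0, 512, 272, -208, -768] -> [-768, -208, 272, 512, 0, 272, -464, -736, 672, -560] -> [-761, -201, 279, 519, 7, 279, -457, -729, 679, -553] -> [-761, -201, 279, 519]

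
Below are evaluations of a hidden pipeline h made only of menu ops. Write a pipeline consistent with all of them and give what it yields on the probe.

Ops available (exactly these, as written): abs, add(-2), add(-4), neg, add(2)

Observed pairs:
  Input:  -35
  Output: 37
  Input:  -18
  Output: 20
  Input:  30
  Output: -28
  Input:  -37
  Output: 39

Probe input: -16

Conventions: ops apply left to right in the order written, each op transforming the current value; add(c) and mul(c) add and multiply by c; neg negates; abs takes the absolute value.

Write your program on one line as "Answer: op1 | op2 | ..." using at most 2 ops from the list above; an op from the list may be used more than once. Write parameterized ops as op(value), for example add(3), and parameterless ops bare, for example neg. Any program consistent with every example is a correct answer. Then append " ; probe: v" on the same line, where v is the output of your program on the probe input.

add(-2) | neg ; probe: 18

Check, running the answer program on each example:
  -35 -> -37 -> 37
  -18 -> -20 -> 20
  30 -> 28 -> -28
  -37 -> -39 -> 39
  probe: -16 -> -18 -> 18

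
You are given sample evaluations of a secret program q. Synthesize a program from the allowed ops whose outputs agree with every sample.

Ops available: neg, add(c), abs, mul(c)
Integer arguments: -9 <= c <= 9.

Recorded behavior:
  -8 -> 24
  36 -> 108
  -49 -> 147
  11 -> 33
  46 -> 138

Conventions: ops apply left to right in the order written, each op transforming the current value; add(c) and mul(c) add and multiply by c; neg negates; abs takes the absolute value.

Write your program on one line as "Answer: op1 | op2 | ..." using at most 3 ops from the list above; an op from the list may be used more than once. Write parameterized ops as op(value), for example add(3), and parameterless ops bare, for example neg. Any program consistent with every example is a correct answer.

neg | abs | mul(3)

Check, running the answer program on each example:
  -8 -> 8 -> 8 -> 24
  36 -> -36 -> 36 -> 108
  -49 -> 49 -> 49 -> 147
  11 -> -11 -> 11 -> 33
  46 -> -46 -> 46 -> 138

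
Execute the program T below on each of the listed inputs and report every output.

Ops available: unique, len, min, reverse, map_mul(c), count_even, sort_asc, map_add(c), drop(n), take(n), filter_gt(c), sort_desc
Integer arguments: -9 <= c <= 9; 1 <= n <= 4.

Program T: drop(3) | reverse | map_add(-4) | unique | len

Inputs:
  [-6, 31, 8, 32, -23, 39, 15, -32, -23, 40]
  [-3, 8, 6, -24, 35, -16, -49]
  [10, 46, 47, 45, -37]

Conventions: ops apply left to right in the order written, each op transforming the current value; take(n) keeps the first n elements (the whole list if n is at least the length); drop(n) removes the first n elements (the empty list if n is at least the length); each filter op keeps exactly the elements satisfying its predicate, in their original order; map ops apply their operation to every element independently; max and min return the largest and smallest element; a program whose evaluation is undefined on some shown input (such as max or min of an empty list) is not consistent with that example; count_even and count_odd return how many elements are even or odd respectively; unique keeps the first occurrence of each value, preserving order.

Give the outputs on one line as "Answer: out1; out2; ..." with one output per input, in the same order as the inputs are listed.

6; 4; 2

Execution, op by op:
  [-6, 31, 8, 32, -23, 39, 15, -32, -23, 40] -> [32, -23, 39, 15, -32, -23, 40] -> [40, -23, -32, 15, 39, -23, 32] -> [36, -27, -36, 11, 35, -27, 28] -> [36, -27, -36, 11, 35, 28] -> 6
  [-3, 8, 6, -24, 35, -16, -49] -> [-24, 35, -16, -49] -> [-49, -16, 35, -24] -> [-53, -20, 31, -28] -> [-53, -20, 31, -28] -> 4
  [10, 46, 47, 45, -37] -> [45, -37] -> [-37, 45] -> [-41, 41] -> [-41, 41] -> 2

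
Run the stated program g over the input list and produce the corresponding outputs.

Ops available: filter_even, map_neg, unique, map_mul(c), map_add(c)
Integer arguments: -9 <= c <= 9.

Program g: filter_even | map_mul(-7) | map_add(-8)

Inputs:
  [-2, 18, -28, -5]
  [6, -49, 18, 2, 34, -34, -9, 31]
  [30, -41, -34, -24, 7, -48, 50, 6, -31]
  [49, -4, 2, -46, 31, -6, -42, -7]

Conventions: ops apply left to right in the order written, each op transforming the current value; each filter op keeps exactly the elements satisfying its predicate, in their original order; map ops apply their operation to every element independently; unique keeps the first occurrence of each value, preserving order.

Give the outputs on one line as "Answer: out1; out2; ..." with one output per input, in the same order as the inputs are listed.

Execution, op by op:
  [-2, 18, -28, -5] -> [-2, 18, -28] -> [14, -126, 196] -> [6, -134, 188]
  [6, -49, 18, 2, 34, -34, -9, 31] -> [6, 18, 2, 34, -34] -> [-42, -126, -14, -238, 238] -> [-50, -134, -22, -246, 230]
  [30, -41, -34, -24, 7, -48, 50, 6, -31] -> [30, -34, -24, -48, 50, 6] -> [-210, 238, 168, 336, -350, -42] -> [-218, 230, 160, 328, -358, -50]
  [49, -4, 2, -46, 31, -6, -42, -7] -> [-4, 2, -46, -6, -42] -> [28, -14, 322, 42, 294] -> [20, -22, 314, 34, 286]

[6, -134, 188]; [-50, -134, -22, -246, 230]; [-218, 230, 160, 328, -358, -50]; [20, -22, 314, 34, 286]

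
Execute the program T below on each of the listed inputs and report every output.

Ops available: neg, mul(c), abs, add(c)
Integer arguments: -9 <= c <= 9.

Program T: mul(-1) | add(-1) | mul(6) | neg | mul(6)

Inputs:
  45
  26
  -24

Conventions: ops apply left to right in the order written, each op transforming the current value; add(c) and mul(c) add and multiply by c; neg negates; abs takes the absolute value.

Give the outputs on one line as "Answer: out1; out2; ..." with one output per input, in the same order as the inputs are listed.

Execution, op by op:
  45 -> -45 -> -46 -> -276 -> 276 -> 1656
  26 -> -26 -> -27 -> -162 -> 162 -> 972
  -24 -> 24 -> 23 -> 138 -> -138 -> -828

1656; 972; -828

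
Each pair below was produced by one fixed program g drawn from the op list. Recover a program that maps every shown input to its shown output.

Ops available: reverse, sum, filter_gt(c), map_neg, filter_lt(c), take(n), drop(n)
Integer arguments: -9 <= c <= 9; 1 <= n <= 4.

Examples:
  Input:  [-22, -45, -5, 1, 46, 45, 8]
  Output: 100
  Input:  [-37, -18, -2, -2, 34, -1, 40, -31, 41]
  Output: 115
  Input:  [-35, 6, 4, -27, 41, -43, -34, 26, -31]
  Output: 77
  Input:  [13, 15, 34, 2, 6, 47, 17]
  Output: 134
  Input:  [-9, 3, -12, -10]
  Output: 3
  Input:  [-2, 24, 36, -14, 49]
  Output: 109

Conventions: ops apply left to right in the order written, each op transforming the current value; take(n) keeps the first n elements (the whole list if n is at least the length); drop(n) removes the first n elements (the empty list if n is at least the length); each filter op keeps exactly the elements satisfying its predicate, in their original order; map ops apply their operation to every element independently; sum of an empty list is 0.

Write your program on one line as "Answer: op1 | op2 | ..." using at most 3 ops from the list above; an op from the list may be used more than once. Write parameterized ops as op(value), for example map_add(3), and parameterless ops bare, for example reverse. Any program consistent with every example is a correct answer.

filter_gt(0) | sum

Check, running the answer program on each example:
  [-22, -45, -5, 1, 46, 45, 8] -> [1, 46, 45, 8] -> 100
  [-37, -18, -2, -2, 34, -1, 40, -31, 41] -> [34, 40, 41] -> 115
  [-35, 6, 4, -27, 41, -43, -34, 26, -31] -> [6, 4, 41, 26] -> 77
  [13, 15, 34, 2, 6, 47, 17] -> [13, 15, 34, 2, 6, 47, 17] -> 134
  [-9, 3, -12, -10] -> [3] -> 3
  [-2, 24, 36, -14, 49] -> [24, 36, 49] -> 109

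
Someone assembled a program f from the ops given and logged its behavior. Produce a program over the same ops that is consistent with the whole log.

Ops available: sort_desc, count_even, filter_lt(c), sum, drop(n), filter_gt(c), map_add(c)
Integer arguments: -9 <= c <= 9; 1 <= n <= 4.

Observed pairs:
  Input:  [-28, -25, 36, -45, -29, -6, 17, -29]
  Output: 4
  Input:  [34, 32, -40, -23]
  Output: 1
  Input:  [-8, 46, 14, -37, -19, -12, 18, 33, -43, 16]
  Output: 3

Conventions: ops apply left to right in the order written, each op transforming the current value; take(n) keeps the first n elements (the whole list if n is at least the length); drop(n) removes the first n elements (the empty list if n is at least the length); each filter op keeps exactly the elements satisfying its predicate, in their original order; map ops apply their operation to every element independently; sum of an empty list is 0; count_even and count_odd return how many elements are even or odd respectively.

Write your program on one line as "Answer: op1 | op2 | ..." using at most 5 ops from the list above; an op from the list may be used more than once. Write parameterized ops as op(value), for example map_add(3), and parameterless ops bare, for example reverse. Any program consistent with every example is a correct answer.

filter_lt(9) | sort_desc | map_add(9) | count_even

Check, running the answer program on each example:
  [-28, -25, 36, -45, -29, -6, 17, -29] -> [-28, -25, -45, -29, -6, -29] -> [-6, -25, -28, -29, -29, -45] -> [3, -16, -19, -20, -20, -36] -> 4
  [34, 32, -40, -23] -> [-40, -23] -> [-23, -40] -> [-14, -31] -> 1
  [-8, 46, 14, -37, -19, -12, 18, 33, -43, 16] -> [-8, -37, -19, -12, -43] -> [-8, -12, -19, -37, -43] -> [1, -3, -10, -28, -34] -> 3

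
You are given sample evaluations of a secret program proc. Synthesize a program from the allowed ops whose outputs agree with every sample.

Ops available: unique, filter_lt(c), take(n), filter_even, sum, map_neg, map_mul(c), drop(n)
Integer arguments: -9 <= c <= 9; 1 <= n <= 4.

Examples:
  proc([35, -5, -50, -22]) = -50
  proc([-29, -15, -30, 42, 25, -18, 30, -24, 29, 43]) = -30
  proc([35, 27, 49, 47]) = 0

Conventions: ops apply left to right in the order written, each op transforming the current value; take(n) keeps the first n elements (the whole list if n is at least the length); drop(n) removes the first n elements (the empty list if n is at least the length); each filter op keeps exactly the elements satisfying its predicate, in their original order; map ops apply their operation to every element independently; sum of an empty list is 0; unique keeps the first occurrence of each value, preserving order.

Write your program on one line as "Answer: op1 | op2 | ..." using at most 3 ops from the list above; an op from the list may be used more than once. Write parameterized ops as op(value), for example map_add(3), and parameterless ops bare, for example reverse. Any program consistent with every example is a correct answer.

filter_even | take(1) | sum

Check, running the answer program on each example:
  [35, -5, -50, -22] -> [-50, -22] -> [-50] -> -50
  [-29, -15, -30, 42, 25, -18, 30, -24, 29, 43] -> [-30, 42, -18, 30, -24] -> [-30] -> -30
  [35, 27, 49, 47] -> [] -> [] -> 0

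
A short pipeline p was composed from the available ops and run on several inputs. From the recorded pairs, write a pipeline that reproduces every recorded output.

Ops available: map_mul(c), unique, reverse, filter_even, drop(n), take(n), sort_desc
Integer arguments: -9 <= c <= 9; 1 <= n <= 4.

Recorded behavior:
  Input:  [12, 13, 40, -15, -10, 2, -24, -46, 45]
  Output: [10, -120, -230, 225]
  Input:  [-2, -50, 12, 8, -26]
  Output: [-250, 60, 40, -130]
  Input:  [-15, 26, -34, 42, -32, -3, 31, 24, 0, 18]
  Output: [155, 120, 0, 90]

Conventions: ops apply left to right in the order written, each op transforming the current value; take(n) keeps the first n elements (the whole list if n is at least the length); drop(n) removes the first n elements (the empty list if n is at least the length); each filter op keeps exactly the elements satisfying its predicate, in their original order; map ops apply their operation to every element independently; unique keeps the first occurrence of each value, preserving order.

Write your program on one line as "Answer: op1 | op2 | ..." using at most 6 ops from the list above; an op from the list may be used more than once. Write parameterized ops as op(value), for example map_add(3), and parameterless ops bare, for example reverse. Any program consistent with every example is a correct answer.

drop(1) | reverse | map_mul(5) | take(4) | reverse

Check, running the answer program on each example:
  [12, 13, 40, -15, -10, 2, -24, -46, 45] -> [13, 40, -15, -10, 2, -24, -46, 45] -> [45, -46, -24, 2, -10, -15, 40, 13] -> [225, -230, -120, 10, -50, -75, 200, 65] -> [225, -230, -120, 10] -> [10, -120, -230, 225]
  [-2, -50, 12, 8, -26] -> [-50, 12, 8, -26] -> [-26, 8, 12, -50] -> [-130, 40, 60, -250] -> [-130, 40, 60, -250] -> [-250, 60, 40, -130]
  [-15, 26, -34, 42, -32, -3, 31, 24, 0, 18] -> [26, -34, 42, -32, -3, 31, 24, 0, 18] -> [18, 0, 24, 31, -3, -32, 42, -34, 26] -> [90, 0, 120, 155, -15, -160, 210, -170, 130] -> [90, 0, 120, 155] -> [155, 120, 0, 90]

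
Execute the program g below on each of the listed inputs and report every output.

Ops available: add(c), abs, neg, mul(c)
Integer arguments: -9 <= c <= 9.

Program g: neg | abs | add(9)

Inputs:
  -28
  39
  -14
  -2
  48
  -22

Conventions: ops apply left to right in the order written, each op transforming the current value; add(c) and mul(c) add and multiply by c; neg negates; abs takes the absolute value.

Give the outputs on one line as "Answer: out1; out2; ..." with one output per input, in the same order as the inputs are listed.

Execution, op by op:
  -28 -> 28 -> 28 -> 37
  39 -> -39 -> 39 -> 48
  -14 -> 14 -> 14 -> 23
  -2 -> 2 -> 2 -> 11
  48 -> -48 -> 48 -> 57
  -22 -> 22 -> 22 -> 31

37; 48; 23; 11; 57; 31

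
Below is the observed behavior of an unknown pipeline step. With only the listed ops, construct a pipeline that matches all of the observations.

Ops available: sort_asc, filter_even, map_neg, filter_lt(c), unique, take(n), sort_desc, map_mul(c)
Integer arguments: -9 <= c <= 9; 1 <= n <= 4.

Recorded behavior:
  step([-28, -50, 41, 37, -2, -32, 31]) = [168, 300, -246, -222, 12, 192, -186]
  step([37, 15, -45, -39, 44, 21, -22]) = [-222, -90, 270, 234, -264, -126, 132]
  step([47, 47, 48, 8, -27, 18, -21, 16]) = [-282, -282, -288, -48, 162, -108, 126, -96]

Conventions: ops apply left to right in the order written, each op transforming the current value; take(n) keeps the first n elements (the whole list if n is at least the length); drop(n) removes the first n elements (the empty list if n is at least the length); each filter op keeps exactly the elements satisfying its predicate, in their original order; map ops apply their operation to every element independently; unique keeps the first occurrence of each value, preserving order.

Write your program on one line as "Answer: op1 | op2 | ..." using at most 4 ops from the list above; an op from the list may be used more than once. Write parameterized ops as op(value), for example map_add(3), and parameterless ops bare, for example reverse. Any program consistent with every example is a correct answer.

map_mul(-3) | map_neg | map_mul(-2)

Check, running the answer program on each example:
  [-28, -50, 41, 37, -2, -32, 31] -> [84, 150, -123, -111, 6, 96, -93] -> [-84, -150, 123, 111, -6, -96, 93] -> [168, 300, -246, -222, 12, 192, -186]
  [37, 15, -45, -39, 44, 21, -22] -> [-111, -45, 135, 117, -132, -63, 66] -> [111, 45, -135, -117, 132, 63, -66] -> [-222, -90, 270, 234, -264, -126, 132]
  [47, 47, 48, 8, -27, 18, -21, 16] -> [-141, -141, -144, -24, 81, -54, 63, -48] -> [141, 141, 144, 24, -81, 54, -63, 48] -> [-282, -282, -288, -48, 162, -108, 126, -96]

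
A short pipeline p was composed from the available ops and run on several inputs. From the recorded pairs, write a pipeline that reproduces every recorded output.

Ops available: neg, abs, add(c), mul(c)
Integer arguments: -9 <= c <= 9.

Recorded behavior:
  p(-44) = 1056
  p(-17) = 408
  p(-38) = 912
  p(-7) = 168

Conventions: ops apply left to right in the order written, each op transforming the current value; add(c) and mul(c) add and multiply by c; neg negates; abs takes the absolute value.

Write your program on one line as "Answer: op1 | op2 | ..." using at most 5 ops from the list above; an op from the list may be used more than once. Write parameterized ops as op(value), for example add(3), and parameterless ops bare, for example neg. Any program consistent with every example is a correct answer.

mul(4) | abs | mul(-6) | abs

Check, running the answer program on each example:
  -44 -> -176 -> 176 -> -1056 -> 1056
  -17 -> -68 -> 68 -> -408 -> 408
  -38 -> -152 -> 152 -> -912 -> 912
  -7 -> -28 -> 28 -> -168 -> 168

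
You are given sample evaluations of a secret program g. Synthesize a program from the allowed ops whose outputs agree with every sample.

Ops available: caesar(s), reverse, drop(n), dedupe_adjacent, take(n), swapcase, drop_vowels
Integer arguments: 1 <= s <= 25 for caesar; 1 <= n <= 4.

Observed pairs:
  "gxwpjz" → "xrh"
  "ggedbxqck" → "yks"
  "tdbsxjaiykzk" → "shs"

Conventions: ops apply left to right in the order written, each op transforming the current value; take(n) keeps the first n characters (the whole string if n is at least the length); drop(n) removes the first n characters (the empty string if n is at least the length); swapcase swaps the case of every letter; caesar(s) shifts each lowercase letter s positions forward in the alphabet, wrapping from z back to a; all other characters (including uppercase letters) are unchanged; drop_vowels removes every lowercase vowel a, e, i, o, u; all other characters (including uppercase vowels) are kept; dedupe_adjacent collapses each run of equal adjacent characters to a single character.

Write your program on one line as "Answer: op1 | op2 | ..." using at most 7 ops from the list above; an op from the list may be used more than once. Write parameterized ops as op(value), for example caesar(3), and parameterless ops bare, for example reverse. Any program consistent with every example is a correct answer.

reverse | dedupe_adjacent | take(3) | caesar(15) | caesar(19) | reverse

Check, running the answer program on each example:
  "gxwpjz" -> "zjpwxg" -> "zjpwxg" -> "zjp" -> "oye" -> "hrx" -> "xrh"
  "ggedbxqck" -> "kcqxbdegg" -> "kcqxbdeg" -> "kcq" -> "zrf" -> "sky" -> "yks"
  "tdbsxjaiykzk" -> "kzkyiajxsbdt" -> "kzkyiajxsbdt" -> "kzk" -> "zoz" -> "shs" -> "shs"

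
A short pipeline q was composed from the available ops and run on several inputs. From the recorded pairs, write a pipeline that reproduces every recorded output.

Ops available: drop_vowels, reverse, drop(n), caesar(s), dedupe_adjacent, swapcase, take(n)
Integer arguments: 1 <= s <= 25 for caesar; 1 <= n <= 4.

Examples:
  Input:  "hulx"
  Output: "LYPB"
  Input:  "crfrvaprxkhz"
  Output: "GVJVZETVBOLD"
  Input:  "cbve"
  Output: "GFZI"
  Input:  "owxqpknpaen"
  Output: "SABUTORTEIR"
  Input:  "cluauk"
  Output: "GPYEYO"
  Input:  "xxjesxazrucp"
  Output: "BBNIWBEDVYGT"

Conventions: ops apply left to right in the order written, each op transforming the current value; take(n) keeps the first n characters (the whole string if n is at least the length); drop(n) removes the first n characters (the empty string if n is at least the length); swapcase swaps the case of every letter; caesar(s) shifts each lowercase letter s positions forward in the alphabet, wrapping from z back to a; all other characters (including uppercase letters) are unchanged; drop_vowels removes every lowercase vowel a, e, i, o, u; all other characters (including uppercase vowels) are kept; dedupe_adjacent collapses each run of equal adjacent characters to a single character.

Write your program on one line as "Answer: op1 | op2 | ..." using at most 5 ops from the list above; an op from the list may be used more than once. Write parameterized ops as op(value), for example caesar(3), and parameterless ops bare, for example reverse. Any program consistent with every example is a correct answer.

caesar(17) | caesar(10) | caesar(3) | swapcase

Check, running the answer program on each example:
  "hulx" -> "ylco" -> "ivmy" -> "lypb" -> "LYPB"
  "crfrvaprxkhz" -> "tiwimrgiobyq" -> "dsgswbqsylia" -> "gvjvzetvbold" -> "GVJVZETVBOLD"
  "cbve" -> "tsmv" -> "dcwf" -> "gfzi" -> "GFZI"
  "owxqpknpaen" -> "fnohgbegrve" -> "pxyrqloqbfo" -> "sabutorteir" -> "SABUTORTEIR"
  "cluauk" -> "tclrlb" -> "dmvbvl" -> "gpyeyo" -> "GPYEYO"
  "xxjesxazrucp" -> "ooavjorqiltg" -> "yykftybasvdq" -> "bbniwbedvygt" -> "BBNIWBEDVYGT"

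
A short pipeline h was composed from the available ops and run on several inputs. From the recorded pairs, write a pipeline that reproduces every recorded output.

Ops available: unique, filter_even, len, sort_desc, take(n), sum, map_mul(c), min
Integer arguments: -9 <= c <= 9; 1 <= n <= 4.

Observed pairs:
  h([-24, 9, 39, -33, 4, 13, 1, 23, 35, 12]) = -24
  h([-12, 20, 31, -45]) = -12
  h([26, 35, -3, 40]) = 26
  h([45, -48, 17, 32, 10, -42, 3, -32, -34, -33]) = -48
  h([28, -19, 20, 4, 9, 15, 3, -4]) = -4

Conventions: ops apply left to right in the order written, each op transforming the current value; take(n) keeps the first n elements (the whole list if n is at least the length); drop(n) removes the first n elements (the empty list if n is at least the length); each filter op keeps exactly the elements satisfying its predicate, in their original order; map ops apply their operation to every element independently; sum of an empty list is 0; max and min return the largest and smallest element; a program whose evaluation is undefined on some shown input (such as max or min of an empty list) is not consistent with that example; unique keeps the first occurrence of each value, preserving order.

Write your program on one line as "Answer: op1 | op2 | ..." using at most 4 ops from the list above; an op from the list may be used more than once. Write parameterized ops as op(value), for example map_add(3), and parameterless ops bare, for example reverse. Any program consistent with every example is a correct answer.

filter_even | take(4) | min

Check, running the answer program on each example:
  [-24, 9, 39, -33, 4, 13, 1, 23, 35, 12] -> [-24, 4, 12] -> [-24, 4, 12] -> -24
  [-12, 20, 31, -45] -> [-12, 20] -> [-12, 20] -> -12
  [26, 35, -3, 40] -> [26, 40] -> [26, 40] -> 26
  [45, -48, 17, 32, 10, -42, 3, -32, -34, -33] -> [-48, 32, 10, -42, -32, -34] -> [-48, 32, 10, -42] -> -48
  [28, -19, 20, 4, 9, 15, 3, -4] -> [28, 20, 4, -4] -> [28, 20, 4, -4] -> -4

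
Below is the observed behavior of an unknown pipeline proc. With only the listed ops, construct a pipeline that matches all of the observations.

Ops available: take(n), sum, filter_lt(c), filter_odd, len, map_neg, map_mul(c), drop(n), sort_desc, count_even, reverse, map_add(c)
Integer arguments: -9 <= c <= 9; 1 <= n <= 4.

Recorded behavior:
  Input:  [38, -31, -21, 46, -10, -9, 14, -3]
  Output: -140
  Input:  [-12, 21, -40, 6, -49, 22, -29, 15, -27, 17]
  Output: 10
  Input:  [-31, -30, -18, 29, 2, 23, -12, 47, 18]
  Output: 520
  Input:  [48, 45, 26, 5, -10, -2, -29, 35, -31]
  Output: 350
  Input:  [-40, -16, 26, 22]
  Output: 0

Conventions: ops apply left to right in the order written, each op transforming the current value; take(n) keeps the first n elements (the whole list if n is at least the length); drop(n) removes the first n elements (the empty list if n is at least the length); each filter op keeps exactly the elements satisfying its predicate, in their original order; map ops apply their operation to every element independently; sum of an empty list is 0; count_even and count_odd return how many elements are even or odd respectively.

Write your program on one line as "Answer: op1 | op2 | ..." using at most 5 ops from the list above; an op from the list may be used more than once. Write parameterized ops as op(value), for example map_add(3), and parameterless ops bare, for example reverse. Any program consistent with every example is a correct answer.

filter_odd | map_add(9) | map_neg | map_mul(-5) | sum

Check, running the answer program on each example:
  [38, -31, -21, 46, -10, -9, 14, -3] -> [-31, -21, -9, -3] -> [-22, -12, 0, 6] -> [22, 12, 0, -6] -> [-110, -60, 0, 30] -> -140
  [-12, 21, -40, 6, -49, 22, -29, 15, -27, 17] -> [21, -49, -29, 15, -27, 17] -> [30, -40, -20, 24, -18, 26] -> [-30, 40, 20, -24, 18, -26] -> [150, -200, -100, 120, -90, 130] -> 10
  [-31, -30, -18, 29, 2, 23, -12, 47, 18] -> [-31, 29, 23, 47] -> [-22, 38, 32, 56] -> [22, -38, -32, -56] -> [-110, 190, 160, 280] -> 520
  [48, 45, 26, 5, -10, -2, -29, 35, -31] -> [45, 5, -29, 35, -31] -> [54, 14, -20, 44, -22] -> [-54, -14, 20, -44, 22] -> [270, 70, -100, 220, -110] -> 350
  [-40, -16, 26, 22] -> [] -> [] -> [] -> [] -> 0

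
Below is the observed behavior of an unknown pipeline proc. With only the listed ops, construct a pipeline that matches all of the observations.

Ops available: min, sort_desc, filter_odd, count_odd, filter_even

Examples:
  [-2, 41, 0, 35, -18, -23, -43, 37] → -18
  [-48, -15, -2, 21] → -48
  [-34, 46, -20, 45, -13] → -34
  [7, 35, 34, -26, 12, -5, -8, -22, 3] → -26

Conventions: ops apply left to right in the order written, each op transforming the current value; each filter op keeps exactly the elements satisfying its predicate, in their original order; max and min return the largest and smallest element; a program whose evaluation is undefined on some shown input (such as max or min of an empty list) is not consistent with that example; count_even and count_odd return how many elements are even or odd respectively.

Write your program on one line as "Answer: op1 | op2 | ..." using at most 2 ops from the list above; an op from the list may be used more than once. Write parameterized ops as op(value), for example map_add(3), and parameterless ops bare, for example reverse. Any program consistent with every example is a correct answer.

filter_even | min

Check, running the answer program on each example:
  [-2, 41, 0, 35, -18, -23, -43, 37] -> [-2, 0, -18] -> -18
  [-48, -15, -2, 21] -> [-48, -2] -> -48
  [-34, 46, -20, 45, -13] -> [-34, 46, -20] -> -34
  [7, 35, 34, -26, 12, -5, -8, -22, 3] -> [34, -26, 12, -8, -22] -> -26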